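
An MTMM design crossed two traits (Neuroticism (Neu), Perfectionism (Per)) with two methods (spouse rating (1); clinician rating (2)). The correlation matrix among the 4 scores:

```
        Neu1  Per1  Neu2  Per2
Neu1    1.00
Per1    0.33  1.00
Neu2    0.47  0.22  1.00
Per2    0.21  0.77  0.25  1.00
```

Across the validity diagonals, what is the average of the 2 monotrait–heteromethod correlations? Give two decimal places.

Convergent values: 0.47, 0.77; mean = 1.24/2 = 0.62.

0.62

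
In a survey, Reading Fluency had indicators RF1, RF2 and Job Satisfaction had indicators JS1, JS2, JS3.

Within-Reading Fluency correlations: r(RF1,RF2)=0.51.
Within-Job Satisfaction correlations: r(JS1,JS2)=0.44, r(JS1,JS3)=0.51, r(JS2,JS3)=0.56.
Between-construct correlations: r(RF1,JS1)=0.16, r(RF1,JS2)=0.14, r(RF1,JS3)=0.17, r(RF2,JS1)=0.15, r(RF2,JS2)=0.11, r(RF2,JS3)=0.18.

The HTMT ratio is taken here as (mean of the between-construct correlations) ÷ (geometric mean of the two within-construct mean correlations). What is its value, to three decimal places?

Mean heterotrait r = 0.91/6 = 0.1517.
Mean within-RF = 0.51/1 = 0.5100; mean within-JS = 1.51/3 = 0.5033.
Geometric mean = √(0.5100 × 0.5033) = 0.5066.
HTMT = 0.1517 / 0.5066 = 0.299.

0.299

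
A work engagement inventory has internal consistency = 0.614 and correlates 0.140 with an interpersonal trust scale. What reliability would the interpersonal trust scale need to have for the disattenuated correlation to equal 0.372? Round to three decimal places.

0.231

r_true = r_obs / √(r_xx · r_yy) ⇒ 0.372 = 0.140 / √(0.614 · r_yy).
√(0.614 · r_yy) = 0.140 / 0.372 = 0.3763; 0.614 · r_yy = 0.1416; r_yy = 0.1416 / 0.614 ≈ 0.231.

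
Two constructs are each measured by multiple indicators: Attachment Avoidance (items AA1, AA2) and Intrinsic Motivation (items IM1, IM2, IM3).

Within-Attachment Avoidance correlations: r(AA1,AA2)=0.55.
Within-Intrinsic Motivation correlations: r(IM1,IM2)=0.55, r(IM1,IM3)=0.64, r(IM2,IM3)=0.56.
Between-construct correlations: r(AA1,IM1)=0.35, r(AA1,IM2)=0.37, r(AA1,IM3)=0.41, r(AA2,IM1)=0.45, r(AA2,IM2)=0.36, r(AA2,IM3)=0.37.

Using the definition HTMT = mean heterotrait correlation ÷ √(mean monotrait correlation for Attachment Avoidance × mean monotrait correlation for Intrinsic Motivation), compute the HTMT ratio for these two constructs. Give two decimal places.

0.68

Mean between = 2.31/6 = 0.3850.
Mean within-AA = 0.55/1 = 0.5500; mean within-IM = 1.75/3 = 0.5833.
Geometric mean = √(0.5500 × 0.5833) = 0.5664.
HTMT = 0.3850 / 0.5664 = 0.68.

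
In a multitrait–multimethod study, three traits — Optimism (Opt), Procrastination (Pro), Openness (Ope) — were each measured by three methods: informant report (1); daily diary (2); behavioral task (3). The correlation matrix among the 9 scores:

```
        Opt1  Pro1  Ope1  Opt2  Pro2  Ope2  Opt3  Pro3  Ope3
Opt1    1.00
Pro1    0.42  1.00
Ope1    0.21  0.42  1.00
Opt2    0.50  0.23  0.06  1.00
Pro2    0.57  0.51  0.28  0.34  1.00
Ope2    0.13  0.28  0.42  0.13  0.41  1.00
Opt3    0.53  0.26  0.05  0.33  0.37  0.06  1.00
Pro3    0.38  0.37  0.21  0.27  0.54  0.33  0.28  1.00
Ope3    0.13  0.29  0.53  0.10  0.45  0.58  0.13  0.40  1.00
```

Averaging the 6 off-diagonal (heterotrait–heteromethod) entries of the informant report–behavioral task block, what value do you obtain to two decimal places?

0.22

HTHM values (method 1 × method 3): 0.38, 0.13, 0.26, 0.29, 0.05, 0.21; mean = 1.32/6 = 0.22.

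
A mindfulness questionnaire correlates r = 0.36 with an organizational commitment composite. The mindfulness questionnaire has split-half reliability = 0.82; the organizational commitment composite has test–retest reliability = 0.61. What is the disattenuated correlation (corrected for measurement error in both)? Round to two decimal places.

r_true = r_obs / √(r_xx · r_yy) = 0.36 / √(0.82 × 0.61) = 0.36 / √0.5002 = 0.36 / 0.7072 ≈ 0.51.

0.51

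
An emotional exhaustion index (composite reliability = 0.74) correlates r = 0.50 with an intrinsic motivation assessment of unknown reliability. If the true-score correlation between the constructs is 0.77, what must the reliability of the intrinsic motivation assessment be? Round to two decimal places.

0.57

r_true = r_obs / √(r_xx · r_yy) ⇒ 0.77 = 0.50 / √(0.74 · r_yy).
√(0.74 · r_yy) = 0.50 / 0.77 = 0.6494; 0.74 · r_yy = 0.4217; r_yy = 0.4217 / 0.74 ≈ 0.57.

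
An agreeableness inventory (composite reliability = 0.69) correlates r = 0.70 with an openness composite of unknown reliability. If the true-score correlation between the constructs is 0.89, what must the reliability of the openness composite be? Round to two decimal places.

0.90

r_true = r_obs / √(r_xx · r_yy) ⇒ 0.89 = 0.70 / √(0.69 · r_yy).
√(0.69 · r_yy) = 0.70 / 0.89 = 0.7865; 0.69 · r_yy = 0.6186; r_yy = 0.6186 / 0.69 ≈ 0.90.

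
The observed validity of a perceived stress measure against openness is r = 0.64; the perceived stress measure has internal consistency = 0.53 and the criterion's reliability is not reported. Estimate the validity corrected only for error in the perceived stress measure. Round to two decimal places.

Single correction: r_c = r_obs / √r_xx = 0.64 / √0.53 = 0.64 / 0.7280 ≈ 0.88.

0.88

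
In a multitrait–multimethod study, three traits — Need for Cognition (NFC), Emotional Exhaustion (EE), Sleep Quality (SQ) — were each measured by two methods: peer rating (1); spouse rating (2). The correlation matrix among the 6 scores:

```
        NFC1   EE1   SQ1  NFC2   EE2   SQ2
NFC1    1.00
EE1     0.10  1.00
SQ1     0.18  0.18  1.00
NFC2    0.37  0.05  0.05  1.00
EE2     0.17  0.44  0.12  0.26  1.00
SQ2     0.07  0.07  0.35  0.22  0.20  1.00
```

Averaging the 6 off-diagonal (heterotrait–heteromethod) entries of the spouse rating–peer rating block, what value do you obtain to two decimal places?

0.09

HTHM values (method 2 × method 1): 0.05, 0.05, 0.17, 0.12, 0.07, 0.07; mean = 0.53/6 = 0.09.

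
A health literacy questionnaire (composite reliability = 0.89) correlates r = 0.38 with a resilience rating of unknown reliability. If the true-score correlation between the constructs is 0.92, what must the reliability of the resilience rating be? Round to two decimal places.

r_true = r_obs / √(r_xx · r_yy) ⇒ 0.92 = 0.38 / √(0.89 · r_yy).
√(0.89 · r_yy) = 0.38 / 0.92 = 0.4130; 0.89 · r_yy = 0.1706; r_yy = 0.1706 / 0.89 ≈ 0.19.

0.19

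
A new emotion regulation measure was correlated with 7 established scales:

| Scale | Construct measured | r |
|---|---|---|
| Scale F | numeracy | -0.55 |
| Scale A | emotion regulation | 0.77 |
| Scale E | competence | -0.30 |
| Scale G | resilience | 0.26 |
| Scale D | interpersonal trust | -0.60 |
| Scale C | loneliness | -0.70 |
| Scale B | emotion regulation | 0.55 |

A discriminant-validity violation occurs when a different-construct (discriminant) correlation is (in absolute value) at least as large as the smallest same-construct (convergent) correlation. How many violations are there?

3

Convergent (same construct = emotion regulation): Scale A, Scale B.
Smallest convergent = 0.55. Discriminant |r|: 0.55, 0.30, 0.26, 0.60, 0.70; count ≥ 0.55 → 3.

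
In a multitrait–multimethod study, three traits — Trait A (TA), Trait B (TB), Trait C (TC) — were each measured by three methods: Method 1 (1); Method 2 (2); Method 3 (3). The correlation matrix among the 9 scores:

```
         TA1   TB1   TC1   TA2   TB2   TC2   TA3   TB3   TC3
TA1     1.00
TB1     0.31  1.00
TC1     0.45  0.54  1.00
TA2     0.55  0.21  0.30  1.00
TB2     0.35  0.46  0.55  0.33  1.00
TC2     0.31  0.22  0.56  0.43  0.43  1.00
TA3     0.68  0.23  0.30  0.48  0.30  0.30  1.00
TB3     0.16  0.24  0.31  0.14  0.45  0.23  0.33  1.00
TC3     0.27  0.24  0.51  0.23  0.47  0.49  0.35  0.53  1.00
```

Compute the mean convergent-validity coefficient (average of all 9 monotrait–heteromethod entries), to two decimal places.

Convergent values: 0.55, 0.68, 0.48, 0.46, 0.24, 0.45, 0.56, 0.51, 0.49; mean = 4.42/9 = 0.49.

0.49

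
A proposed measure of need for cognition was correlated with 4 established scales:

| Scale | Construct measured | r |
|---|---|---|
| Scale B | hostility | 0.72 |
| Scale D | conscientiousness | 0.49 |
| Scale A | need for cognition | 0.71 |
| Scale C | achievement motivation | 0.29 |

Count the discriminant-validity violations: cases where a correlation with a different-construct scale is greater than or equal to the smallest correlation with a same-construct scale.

Convergent (same construct = need for cognition): Scale A.
Smallest convergent = 0.71. Discriminant values: 0.72, 0.49, 0.29; count ≥ 0.71 → 1.

1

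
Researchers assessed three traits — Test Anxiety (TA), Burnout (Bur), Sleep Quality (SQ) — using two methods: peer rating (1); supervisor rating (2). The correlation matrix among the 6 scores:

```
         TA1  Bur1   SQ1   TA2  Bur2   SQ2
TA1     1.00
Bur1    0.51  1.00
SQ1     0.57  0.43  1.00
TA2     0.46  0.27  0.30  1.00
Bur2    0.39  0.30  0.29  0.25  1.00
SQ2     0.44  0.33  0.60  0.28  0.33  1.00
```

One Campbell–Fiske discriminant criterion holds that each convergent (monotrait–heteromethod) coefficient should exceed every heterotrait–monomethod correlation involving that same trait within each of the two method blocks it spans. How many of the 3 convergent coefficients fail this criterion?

Each convergent coefficient versus the relevant comparison correlations:
TA (methods 1·2): 0.46 vs {0.51, 0.25, 0.57, 0.28} → fail.
Bur (methods 1·2): 0.30 vs {0.51, 0.25, 0.43, 0.33} → fail.
SQ (methods 1·2): 0.60 vs {0.57, 0.28, 0.43, 0.33} → pass.
2 of 3 fail.

2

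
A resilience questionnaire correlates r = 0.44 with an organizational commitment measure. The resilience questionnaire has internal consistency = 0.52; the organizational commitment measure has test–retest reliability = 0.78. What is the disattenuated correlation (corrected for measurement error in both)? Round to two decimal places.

0.69

r_true = r_obs / √(r_xx · r_yy) = 0.44 / √(0.52 × 0.78) = 0.44 / √0.4056 = 0.44 / 0.6369 ≈ 0.69.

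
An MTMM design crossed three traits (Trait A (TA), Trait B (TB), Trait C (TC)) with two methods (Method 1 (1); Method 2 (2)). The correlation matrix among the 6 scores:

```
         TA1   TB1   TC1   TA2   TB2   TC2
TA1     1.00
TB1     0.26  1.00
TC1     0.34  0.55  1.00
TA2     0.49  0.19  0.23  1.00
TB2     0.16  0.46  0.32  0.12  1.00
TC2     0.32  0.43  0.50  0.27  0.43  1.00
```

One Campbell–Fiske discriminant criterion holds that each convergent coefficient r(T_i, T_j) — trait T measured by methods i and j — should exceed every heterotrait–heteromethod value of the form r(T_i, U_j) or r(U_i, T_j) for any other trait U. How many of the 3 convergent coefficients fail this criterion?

0

Checking each validity diagonal entry against its comparison values:
TA (methods 1·2): 0.49 vs {0.16, 0.19, 0.32, 0.23} → pass.
TB (methods 1·2): 0.46 vs {0.19, 0.16, 0.43, 0.32} → pass.
TC (methods 1·2): 0.50 vs {0.23, 0.32, 0.32, 0.43} → pass.
0 of 3 fail.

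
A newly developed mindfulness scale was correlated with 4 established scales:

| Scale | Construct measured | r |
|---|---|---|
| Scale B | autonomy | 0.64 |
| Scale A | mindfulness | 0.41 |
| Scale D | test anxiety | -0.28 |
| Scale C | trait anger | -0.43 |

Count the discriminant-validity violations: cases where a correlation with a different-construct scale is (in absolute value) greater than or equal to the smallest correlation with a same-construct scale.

Convergent (same construct = mindfulness): Scale A.
Smallest convergent = 0.41. Discriminant |r|: 0.64, 0.28, 0.43; count ≥ 0.41 → 2.

2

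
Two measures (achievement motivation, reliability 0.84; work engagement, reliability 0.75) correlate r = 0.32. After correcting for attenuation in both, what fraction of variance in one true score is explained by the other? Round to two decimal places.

Disattenuated r = 0.32 / √(0.84 × 0.75) = 0.32 / 0.7937 = 0.4032.
Shared true-score variance = 0.4032² = 0.1626 ≈ 0.16.

0.16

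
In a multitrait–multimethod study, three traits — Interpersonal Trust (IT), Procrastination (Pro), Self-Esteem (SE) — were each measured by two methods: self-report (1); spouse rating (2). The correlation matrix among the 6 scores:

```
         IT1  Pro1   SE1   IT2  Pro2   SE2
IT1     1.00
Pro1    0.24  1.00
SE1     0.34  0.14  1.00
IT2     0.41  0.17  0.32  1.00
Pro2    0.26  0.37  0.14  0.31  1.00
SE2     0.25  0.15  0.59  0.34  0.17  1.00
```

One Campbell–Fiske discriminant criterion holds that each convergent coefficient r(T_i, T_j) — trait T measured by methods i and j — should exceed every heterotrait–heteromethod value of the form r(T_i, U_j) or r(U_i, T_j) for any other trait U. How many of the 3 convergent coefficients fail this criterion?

Convergent coefficients and their comparison sets:
IT (methods 1·2): 0.41 vs {0.26, 0.17, 0.25, 0.32} → pass.
Pro (methods 1·2): 0.37 vs {0.17, 0.26, 0.15, 0.14} → pass.
SE (methods 1·2): 0.59 vs {0.32, 0.25, 0.14, 0.15} → pass.
0 of 3 fail.

0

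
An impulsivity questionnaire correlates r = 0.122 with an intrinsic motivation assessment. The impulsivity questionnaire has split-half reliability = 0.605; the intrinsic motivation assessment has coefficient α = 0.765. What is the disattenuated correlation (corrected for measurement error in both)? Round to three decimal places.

0.179

r_true = r_obs / √(r_xx · r_yy) = 0.122 / √(0.605 × 0.765) = 0.122 / √0.462825 = 0.122 / 0.6803 ≈ 0.179.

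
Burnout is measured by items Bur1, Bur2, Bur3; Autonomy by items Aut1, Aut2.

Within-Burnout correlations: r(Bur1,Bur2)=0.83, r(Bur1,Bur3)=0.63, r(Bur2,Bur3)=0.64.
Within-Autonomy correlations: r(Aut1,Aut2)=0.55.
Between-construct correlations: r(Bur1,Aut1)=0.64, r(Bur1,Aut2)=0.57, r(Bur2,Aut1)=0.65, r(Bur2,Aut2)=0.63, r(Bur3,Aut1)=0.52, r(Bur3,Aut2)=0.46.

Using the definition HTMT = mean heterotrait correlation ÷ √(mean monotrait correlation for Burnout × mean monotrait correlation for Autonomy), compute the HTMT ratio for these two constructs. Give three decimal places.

0.932

Mean heterotrait r = 3.47/6 = 0.5783.
Mean within-Bur = 2.10/3 = 0.7000; mean within-Aut = 0.55/1 = 0.5500.
Geometric mean = √(0.7000 × 0.5500) = 0.6205.
HTMT = 0.5783 / 0.6205 = 0.932.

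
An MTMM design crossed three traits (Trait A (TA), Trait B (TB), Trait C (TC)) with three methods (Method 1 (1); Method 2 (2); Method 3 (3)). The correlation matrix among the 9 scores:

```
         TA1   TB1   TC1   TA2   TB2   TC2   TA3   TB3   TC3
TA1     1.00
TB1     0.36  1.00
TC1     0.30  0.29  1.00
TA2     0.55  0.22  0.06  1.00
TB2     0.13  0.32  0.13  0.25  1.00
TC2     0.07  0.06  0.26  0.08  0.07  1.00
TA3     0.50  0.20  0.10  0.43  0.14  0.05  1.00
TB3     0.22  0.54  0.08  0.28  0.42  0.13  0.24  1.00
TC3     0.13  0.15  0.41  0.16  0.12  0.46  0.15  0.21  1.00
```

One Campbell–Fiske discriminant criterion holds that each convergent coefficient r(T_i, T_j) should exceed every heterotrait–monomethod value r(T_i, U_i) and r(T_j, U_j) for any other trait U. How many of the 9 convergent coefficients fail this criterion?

2

Each convergent coefficient versus the relevant comparison correlations:
TA (methods 1·2): 0.55 vs {0.36, 0.25, 0.30, 0.08} → pass.
TA (methods 1·3): 0.50 vs {0.36, 0.24, 0.30, 0.15} → pass.
TA (methods 2·3): 0.43 vs {0.25, 0.24, 0.08, 0.15} → pass.
TB (methods 1·2): 0.32 vs {0.36, 0.25, 0.29, 0.07} → fail.
TB (methods 1·3): 0.54 vs {0.36, 0.24, 0.29, 0.21} → pass.
TB (methods 2·3): 0.42 vs {0.25, 0.24, 0.07, 0.21} → pass.
TC (methods 1·2): 0.26 vs {0.30, 0.08, 0.29, 0.07} → fail.
TC (methods 1·3): 0.41 vs {0.30, 0.15, 0.29, 0.21} → pass.
TC (methods 2·3): 0.46 vs {0.08, 0.15, 0.07, 0.21} → pass.
2 of 9 fail.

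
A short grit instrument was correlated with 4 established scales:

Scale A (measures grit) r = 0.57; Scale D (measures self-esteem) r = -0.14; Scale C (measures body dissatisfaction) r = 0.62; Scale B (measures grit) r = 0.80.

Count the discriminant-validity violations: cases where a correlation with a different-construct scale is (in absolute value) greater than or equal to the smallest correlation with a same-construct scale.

Convergent (same construct = grit): Scale A, Scale B.
Smallest convergent = 0.57. Discriminant |r|: 0.14, 0.62; count ≥ 0.57 → 1.

1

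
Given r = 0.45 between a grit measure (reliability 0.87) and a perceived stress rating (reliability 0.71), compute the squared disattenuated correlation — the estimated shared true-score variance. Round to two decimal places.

0.33

Disattenuated r = 0.45 / √(0.87 × 0.71) = 0.45 / 0.7859 = 0.5726.
Shared true-score variance = 0.5726² = 0.3279 ≈ 0.33.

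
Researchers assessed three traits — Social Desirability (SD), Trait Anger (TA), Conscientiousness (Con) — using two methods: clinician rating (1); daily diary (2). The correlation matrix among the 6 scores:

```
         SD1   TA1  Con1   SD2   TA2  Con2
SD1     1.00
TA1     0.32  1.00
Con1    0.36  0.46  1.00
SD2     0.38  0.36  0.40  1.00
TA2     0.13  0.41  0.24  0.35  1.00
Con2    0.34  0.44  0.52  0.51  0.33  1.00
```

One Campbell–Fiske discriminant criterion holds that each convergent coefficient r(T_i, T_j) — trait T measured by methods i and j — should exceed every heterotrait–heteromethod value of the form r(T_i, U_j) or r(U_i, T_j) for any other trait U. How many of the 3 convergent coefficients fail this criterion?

2

Checking each validity diagonal entry against its comparison values:
SD (methods 1·2): 0.38 vs {0.13, 0.36, 0.34, 0.40} → fail.
TA (methods 1·2): 0.41 vs {0.36, 0.13, 0.44, 0.24} → fail.
Con (methods 1·2): 0.52 vs {0.40, 0.34, 0.24, 0.44} → pass.
2 of 3 fail.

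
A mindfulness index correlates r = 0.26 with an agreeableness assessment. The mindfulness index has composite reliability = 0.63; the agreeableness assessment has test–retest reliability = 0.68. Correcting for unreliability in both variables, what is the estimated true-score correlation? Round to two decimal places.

0.40

r_true = r_obs / √(r_xx · r_yy) = 0.26 / √(0.63 × 0.68) = 0.26 / √0.4284 = 0.26 / 0.6545 ≈ 0.40.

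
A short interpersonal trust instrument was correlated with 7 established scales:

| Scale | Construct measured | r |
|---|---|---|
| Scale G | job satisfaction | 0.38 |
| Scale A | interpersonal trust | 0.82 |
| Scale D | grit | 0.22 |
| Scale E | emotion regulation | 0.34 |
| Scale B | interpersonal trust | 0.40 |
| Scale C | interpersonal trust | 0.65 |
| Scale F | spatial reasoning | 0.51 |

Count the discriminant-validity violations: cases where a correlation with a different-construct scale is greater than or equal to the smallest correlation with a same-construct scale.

Convergent (same construct = interpersonal trust): Scale A, Scale B, Scale C.
Smallest convergent = 0.40. Discriminant values: 0.38, 0.22, 0.34, 0.51; count ≥ 0.40 → 1.

1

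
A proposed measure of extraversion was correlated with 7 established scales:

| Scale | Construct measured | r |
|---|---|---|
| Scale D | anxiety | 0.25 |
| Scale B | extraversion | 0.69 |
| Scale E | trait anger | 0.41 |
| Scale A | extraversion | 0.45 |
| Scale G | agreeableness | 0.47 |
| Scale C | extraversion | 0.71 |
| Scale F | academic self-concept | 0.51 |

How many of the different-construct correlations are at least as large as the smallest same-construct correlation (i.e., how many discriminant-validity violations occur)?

Convergent (same construct = extraversion): Scale B, Scale A, Scale C.
Smallest convergent = 0.45. Discriminant values: 0.25, 0.41, 0.47, 0.51; count ≥ 0.45 → 2.

2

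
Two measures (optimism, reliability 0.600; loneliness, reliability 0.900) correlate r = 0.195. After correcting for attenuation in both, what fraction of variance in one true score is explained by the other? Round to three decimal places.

Disattenuated r = 0.195 / √(0.600 × 0.900) = 0.195 / 0.7348 = 0.2654.
Shared true-score variance = 0.2654² = 0.0704 ≈ 0.070.

0.070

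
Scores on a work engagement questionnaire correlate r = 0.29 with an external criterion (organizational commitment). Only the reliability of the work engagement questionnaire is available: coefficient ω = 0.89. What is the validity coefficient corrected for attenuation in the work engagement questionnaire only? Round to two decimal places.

Single correction: r_c = r_obs / √r_xx = 0.29 / √0.89 = 0.29 / 0.9434 ≈ 0.31.

0.31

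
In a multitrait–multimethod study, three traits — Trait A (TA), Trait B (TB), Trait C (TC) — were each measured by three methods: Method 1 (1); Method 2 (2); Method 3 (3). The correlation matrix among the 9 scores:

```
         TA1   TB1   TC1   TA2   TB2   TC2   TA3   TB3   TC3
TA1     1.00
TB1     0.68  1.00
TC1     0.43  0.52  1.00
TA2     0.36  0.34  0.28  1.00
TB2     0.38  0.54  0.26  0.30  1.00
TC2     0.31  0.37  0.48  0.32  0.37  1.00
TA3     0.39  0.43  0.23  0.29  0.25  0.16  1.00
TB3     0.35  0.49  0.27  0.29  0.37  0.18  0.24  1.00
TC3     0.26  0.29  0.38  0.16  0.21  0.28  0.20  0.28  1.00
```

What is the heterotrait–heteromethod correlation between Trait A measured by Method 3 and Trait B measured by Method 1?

Different traits and methods: r(TA3, TB1) = 0.43.

0.43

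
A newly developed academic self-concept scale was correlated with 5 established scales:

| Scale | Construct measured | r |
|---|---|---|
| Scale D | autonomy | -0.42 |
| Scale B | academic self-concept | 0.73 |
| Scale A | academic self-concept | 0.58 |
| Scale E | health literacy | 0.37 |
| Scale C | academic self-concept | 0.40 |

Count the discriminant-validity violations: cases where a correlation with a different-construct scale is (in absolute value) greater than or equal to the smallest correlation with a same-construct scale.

Convergent (same construct = academic self-concept): Scale B, Scale A, Scale C.
Smallest convergent = 0.40. Discriminant |r|: 0.42, 0.37; count ≥ 0.40 → 1.

1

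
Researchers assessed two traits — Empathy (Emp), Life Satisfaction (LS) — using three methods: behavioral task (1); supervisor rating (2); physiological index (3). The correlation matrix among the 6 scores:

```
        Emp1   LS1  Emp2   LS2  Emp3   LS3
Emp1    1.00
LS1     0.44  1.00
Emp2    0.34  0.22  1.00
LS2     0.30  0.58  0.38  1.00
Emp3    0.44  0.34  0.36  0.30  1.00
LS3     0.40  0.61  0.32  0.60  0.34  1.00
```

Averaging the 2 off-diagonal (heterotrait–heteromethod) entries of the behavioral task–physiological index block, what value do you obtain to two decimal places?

HTHM values (method 1 × method 3): 0.40, 0.34; mean = 0.74/2 = 0.37.

0.37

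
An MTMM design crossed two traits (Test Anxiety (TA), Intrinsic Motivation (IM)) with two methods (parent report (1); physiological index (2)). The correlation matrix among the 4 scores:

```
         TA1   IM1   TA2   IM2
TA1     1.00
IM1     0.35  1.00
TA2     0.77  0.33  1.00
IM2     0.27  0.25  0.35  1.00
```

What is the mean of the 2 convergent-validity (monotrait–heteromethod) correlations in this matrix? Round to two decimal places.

Convergent values: 0.77, 0.25; mean = 1.02/2 = 0.51.

0.51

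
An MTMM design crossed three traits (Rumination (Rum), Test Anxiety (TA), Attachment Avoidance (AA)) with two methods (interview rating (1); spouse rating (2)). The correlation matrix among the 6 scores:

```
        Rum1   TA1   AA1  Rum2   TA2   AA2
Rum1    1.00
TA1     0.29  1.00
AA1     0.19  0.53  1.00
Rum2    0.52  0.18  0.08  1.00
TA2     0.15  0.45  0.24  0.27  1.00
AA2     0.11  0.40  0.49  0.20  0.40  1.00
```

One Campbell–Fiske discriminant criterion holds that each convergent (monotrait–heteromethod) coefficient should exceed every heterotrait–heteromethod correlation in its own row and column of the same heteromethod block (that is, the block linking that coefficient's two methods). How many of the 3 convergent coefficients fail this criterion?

0

Checking each validity diagonal entry against its comparison values:
Rum (methods 1·2): 0.52 vs {0.15, 0.18, 0.11, 0.08} → pass.
TA (methods 1·2): 0.45 vs {0.18, 0.15, 0.40, 0.24} → pass.
AA (methods 1·2): 0.49 vs {0.08, 0.11, 0.24, 0.40} → pass.
0 of 3 fail.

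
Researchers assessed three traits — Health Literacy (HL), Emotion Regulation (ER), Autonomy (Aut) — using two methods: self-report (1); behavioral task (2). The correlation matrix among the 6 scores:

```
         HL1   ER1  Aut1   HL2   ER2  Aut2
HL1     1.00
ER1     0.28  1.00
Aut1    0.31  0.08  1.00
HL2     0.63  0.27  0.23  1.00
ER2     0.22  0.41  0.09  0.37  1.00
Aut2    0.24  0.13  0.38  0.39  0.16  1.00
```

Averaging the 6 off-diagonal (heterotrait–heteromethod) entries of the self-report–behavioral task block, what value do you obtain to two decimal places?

HTHM values (method 1 × method 2): 0.22, 0.24, 0.27, 0.13, 0.23, 0.09; mean = 1.18/6 = 0.20.

0.20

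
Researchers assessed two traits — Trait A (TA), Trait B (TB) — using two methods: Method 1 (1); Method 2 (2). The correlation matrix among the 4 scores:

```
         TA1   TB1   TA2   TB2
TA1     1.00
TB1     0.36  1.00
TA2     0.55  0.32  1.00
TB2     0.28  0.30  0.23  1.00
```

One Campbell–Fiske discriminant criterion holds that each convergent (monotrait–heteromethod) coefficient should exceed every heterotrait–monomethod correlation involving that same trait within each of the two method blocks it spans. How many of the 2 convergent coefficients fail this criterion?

Convergent coefficients and their comparison sets:
TA (methods 1·2): 0.55 vs {0.36, 0.23} → pass.
TB (methods 1·2): 0.30 vs {0.36, 0.23} → fail.
1 of 2 fail.

1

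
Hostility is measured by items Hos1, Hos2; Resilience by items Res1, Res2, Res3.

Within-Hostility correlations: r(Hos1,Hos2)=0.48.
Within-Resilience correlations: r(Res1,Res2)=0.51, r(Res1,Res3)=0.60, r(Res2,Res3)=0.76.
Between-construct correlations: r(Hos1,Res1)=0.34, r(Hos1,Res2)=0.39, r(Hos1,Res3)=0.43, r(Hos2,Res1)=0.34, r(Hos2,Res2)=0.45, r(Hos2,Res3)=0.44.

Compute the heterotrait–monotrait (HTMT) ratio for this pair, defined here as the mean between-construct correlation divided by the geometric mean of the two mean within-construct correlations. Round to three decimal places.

Mean heterotrait r = 2.39/6 = 0.3983.
Mean within-Hos = 0.48/1 = 0.4800; mean within-Res = 1.87/3 = 0.6233.
Geometric mean = √(0.4800 × 0.6233) = 0.5470.
HTMT = 0.3983 / 0.5470 = 0.728.

0.728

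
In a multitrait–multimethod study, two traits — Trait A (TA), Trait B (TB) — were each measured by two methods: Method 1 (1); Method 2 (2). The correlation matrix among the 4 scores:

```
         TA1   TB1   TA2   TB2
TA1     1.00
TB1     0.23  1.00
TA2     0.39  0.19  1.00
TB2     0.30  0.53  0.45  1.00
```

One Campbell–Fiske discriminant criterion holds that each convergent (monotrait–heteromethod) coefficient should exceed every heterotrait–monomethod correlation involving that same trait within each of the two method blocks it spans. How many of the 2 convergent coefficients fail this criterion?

1

Checking each validity diagonal entry against its comparison values:
TA (methods 1·2): 0.39 vs {0.23, 0.45} → fail.
TB (methods 1·2): 0.53 vs {0.23, 0.45} → pass.
1 of 2 fail.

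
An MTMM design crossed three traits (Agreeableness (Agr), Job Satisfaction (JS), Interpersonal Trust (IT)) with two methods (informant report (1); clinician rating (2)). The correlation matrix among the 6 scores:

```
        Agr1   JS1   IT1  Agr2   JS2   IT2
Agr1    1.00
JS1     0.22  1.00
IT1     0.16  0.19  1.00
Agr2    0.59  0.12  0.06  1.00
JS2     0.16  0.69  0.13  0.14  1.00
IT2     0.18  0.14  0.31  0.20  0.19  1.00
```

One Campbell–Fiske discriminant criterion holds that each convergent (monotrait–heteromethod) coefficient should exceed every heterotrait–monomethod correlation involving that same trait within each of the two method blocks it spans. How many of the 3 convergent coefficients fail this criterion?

Each convergent coefficient versus the relevant comparison correlations:
Agr (methods 1·2): 0.59 vs {0.22, 0.14, 0.16, 0.20} → pass.
JS (methods 1·2): 0.69 vs {0.22, 0.14, 0.19, 0.19} → pass.
IT (methods 1·2): 0.31 vs {0.16, 0.20, 0.19, 0.19} → pass.
0 of 3 fail.

0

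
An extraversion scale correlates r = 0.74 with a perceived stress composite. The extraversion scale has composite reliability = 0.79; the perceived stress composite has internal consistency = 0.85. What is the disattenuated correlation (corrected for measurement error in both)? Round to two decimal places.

r_true = r_obs / √(r_xx · r_yy) = 0.74 / √(0.79 × 0.85) = 0.74 / √0.6715 = 0.74 / 0.8195 ≈ 0.90.

0.90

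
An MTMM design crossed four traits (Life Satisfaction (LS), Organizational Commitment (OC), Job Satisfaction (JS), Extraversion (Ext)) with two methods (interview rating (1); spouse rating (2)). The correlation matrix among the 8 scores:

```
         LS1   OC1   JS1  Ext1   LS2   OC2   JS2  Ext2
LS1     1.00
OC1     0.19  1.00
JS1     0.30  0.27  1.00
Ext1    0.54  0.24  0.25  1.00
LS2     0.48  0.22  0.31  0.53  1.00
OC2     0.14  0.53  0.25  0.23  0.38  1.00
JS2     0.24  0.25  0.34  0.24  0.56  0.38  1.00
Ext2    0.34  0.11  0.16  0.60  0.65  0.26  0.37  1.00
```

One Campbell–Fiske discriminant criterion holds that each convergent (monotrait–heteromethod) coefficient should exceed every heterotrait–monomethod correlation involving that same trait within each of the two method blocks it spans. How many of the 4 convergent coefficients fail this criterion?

Each convergent coefficient versus the relevant comparison correlations:
LS (methods 1·2): 0.48 vs {0.19, 0.38, 0.30, 0.56, 0.54, 0.65} → fail.
OC (methods 1·2): 0.53 vs {0.19, 0.38, 0.27, 0.38, 0.24, 0.26} → pass.
JS (methods 1·2): 0.34 vs {0.30, 0.56, 0.27, 0.38, 0.25, 0.37} → fail.
Ext (methods 1·2): 0.60 vs {0.54, 0.65, 0.24, 0.26, 0.25, 0.37} → fail.
3 of 4 fail.

3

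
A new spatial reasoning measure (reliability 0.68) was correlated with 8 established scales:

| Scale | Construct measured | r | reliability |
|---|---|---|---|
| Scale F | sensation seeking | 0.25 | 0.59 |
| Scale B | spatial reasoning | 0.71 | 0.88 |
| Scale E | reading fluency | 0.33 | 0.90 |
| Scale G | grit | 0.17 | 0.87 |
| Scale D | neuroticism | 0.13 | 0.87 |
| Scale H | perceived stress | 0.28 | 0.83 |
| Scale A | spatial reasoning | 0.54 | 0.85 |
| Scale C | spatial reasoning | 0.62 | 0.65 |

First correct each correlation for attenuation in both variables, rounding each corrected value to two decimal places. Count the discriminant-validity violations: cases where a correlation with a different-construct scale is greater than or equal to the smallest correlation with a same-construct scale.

Disattenuated r (r / √(r_scale · r_new)):
  Scale F (disc): 0.25 / √(0.59·0.68) = 0.39
  Scale B (conv): 0.71 / √(0.88·0.68) = 0.92
  Scale E (disc): 0.33 / √(0.90·0.68) = 0.42
  Scale G (disc): 0.17 / √(0.87·0.68) = 0.22
  Scale D (disc): 0.13 / √(0.87·0.68) = 0.17
  Scale H (disc): 0.28 / √(0.83·0.68) = 0.37
  Scale A (conv): 0.54 / √(0.85·0.68) = 0.71
  Scale C (conv): 0.62 / √(0.65·0.68) = 0.93
Smallest convergent = 0.71. Discriminant values: 0.39, 0.42, 0.22, 0.17, 0.37; count ≥ 0.71 → 0.

0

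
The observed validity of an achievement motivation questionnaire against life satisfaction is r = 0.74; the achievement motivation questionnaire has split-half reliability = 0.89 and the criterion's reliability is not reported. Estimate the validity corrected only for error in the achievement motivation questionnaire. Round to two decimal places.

0.78

Single correction: r_c = r_obs / √r_xx = 0.74 / √0.89 = 0.74 / 0.9434 ≈ 0.78.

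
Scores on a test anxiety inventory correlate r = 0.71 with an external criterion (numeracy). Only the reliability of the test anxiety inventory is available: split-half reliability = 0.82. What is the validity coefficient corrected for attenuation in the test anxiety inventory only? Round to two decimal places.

Single correction: r_c = r_obs / √r_xx = 0.71 / √0.82 = 0.71 / 0.9055 ≈ 0.78.

0.78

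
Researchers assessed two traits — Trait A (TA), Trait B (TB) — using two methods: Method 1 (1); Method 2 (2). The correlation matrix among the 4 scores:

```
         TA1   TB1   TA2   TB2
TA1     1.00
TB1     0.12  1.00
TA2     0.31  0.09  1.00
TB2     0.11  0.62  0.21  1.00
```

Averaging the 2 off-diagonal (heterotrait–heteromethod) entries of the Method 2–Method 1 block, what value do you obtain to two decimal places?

HTHM values (method 2 × method 1): 0.09, 0.11; mean = 0.20/2 = 0.10.

0.10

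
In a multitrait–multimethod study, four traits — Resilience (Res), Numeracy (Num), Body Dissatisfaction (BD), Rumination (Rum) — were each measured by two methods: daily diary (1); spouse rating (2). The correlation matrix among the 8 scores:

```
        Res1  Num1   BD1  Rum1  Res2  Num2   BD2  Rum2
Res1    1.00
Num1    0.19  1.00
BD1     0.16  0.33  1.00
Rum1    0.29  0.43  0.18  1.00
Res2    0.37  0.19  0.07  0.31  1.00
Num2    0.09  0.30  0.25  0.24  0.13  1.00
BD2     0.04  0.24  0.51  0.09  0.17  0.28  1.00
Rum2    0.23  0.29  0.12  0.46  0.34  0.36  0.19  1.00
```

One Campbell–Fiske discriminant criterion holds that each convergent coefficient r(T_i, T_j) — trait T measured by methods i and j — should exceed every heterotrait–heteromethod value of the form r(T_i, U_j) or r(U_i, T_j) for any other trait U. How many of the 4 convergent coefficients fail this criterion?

0

Checking each validity diagonal entry against its comparison values:
Res (methods 1·2): 0.37 vs {0.09, 0.19, 0.04, 0.07, 0.23, 0.31} → pass.
Num (methods 1·2): 0.30 vs {0.19, 0.09, 0.24, 0.25, 0.29, 0.24} → pass.
BD (methods 1·2): 0.51 vs {0.07, 0.04, 0.25, 0.24, 0.12, 0.09} → pass.
Rum (methods 1·2): 0.46 vs {0.31, 0.23, 0.24, 0.29, 0.09, 0.12} → pass.
0 of 4 fail.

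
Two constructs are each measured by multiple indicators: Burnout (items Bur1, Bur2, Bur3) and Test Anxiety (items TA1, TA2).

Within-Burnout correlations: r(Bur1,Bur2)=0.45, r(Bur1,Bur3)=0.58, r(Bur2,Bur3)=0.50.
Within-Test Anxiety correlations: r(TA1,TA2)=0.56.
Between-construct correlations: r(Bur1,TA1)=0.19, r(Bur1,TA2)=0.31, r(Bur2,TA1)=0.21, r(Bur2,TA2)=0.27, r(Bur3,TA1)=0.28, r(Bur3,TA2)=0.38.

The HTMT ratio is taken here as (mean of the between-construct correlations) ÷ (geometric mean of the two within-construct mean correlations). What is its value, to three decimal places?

0.511

Mean between = 1.64/6 = 0.2733.
Mean within-Bur = 1.53/3 = 0.5100; mean within-TA = 0.56/1 = 0.5600.
Geometric mean = √(0.5100 × 0.5600) = 0.5344.
HTMT = 0.2733 / 0.5344 = 0.511.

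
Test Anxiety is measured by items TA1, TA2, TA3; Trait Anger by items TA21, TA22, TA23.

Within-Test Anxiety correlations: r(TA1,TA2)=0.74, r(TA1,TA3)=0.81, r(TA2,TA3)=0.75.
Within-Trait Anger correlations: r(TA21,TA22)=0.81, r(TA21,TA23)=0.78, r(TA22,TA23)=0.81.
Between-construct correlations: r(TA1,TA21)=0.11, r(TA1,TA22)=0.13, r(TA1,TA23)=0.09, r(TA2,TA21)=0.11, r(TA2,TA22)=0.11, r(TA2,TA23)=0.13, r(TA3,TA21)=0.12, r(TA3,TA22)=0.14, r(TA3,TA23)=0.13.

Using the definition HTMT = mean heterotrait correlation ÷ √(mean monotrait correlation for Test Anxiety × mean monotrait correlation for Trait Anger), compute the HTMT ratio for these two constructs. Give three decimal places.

Between-construct mean = 1.07/9 = 0.1189.
Mean within-TA = 2.30/3 = 0.7667; mean within-TA2 = 2.40/3 = 0.8000.
Geometric mean = √(0.7667 × 0.8000) = 0.7832.
HTMT = 0.1189 / 0.7832 = 0.152.

0.152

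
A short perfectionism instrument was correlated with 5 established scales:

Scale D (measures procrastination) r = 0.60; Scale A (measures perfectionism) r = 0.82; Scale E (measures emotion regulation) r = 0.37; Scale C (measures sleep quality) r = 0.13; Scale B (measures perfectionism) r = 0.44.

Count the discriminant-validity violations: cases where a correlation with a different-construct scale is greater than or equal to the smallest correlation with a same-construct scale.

Convergent (same construct = perfectionism): Scale A, Scale B.
Smallest convergent = 0.44. Discriminant values: 0.60, 0.37, 0.13; count ≥ 0.44 → 1.

1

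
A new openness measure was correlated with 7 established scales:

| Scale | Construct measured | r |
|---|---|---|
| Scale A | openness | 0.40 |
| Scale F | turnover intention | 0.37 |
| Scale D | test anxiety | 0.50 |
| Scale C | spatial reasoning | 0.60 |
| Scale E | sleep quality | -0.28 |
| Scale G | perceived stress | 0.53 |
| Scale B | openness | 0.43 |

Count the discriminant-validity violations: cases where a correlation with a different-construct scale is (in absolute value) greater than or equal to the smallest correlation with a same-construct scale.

Convergent (same construct = openness): Scale A, Scale B.
Smallest convergent = 0.40. Discriminant |r|: 0.37, 0.50, 0.60, 0.28, 0.53; count ≥ 0.40 → 3.

3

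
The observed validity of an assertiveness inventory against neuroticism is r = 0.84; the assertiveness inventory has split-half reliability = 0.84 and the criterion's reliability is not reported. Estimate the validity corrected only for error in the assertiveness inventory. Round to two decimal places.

0.92

Single correction: r_c = r_obs / √r_xx = 0.84 / √0.84 = 0.84 / 0.9165 ≈ 0.92.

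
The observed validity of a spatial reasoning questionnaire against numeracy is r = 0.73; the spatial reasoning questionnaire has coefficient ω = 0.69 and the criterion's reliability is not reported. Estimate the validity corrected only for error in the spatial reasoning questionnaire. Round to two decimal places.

0.88

Single correction: r_c = r_obs / √r_xx = 0.73 / √0.69 = 0.73 / 0.8307 ≈ 0.88.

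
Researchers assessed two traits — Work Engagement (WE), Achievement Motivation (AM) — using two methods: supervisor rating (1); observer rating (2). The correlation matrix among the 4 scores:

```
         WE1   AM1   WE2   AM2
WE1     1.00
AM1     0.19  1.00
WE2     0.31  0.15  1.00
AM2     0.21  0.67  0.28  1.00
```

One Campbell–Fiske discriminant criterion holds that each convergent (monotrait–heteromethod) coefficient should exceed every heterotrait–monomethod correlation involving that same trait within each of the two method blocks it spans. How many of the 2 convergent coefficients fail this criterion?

0

Each convergent coefficient versus the relevant comparison correlations:
WE (methods 1·2): 0.31 vs {0.19, 0.28} → pass.
AM (methods 1·2): 0.67 vs {0.19, 0.28} → pass.
0 of 2 fail.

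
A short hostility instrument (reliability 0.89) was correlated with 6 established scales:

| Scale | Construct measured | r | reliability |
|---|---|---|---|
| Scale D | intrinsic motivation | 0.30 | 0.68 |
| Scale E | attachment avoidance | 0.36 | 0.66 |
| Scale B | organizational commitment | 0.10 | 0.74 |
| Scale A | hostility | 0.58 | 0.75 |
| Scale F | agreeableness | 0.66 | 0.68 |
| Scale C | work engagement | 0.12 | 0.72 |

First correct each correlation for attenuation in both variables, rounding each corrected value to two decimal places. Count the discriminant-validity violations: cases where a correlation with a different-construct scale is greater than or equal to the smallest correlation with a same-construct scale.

1

Disattenuated r (r / √(r_scale · r_new)):
  Scale D (disc): 0.30 / √(0.68·0.89) = 0.39
  Scale E (disc): 0.36 / √(0.66·0.89) = 0.47
  Scale B (disc): 0.10 / √(0.74·0.89) = 0.12
  Scale A (conv): 0.58 / √(0.75·0.89) = 0.71
  Scale F (disc): 0.66 / √(0.68·0.89) = 0.85
  Scale C (disc): 0.12 / √(0.72·0.89) = 0.15
Smallest convergent = 0.71. Discriminant values: 0.39, 0.47, 0.12, 0.85, 0.15; count ≥ 0.71 → 1.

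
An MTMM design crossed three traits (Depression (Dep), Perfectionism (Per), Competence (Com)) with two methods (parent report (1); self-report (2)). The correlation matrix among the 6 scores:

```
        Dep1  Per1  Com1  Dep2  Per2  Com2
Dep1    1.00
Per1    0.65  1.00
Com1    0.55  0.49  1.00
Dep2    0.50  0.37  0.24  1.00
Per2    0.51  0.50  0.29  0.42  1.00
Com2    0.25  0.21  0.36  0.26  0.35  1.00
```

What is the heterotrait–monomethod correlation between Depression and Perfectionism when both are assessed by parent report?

Different traits, same method: r(Dep1, Per1) = 0.65.

0.65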